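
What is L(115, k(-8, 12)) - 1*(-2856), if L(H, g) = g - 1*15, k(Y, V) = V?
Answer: 2853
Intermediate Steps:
L(H, g) = -15 + g (L(H, g) = g - 15 = -15 + g)
L(115, k(-8, 12)) - 1*(-2856) = (-15 + 12) - 1*(-2856) = -3 + 2856 = 2853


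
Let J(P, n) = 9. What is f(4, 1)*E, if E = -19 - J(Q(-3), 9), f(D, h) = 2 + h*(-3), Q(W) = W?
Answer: 28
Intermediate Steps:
f(D, h) = 2 - 3*h
E = -28 (E = -19 - 1*9 = -19 - 9 = -28)
f(4, 1)*E = (2 - 3*1)*(-28) = (2 - 3)*(-28) = -1*(-28) = 28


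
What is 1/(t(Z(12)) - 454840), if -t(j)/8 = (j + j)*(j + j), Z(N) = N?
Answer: -1/459448 ≈ -2.1765e-6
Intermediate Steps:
t(j) = -32*j² (t(j) = -8*(j + j)*(j + j) = -8*2*j*2*j = -32*j²)
1/(t(Z(12)) - 454840) = 1/(-32*12² - 454840) = 1/(-32*144 - 454840) = 1/(-4608 - 454840) = 1/(-459448) = -1/459448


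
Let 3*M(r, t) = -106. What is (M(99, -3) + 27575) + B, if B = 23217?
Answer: 152270/3 ≈ 50757.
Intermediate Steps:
M(r, t) = -106/3 (M(r, t) = (⅓)*(-106) = -106/3)
(M(99, -3) + 27575) + B = (-106/3 + 27575) + 23217 = 82619/3 + 23217 = 152270/3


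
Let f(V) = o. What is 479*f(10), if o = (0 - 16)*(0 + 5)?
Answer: -38320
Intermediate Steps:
o = -80 (o = -16*5 = -80)
f(V) = -80
479*f(10) = 479*(-80) = -38320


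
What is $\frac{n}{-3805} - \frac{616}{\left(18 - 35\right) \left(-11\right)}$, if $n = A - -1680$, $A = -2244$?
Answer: $- \frac{203492}{64685} \approx -3.1459$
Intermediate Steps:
$n = -564$ ($n = -2244 - -1680 = -2244 + 1680 = -564$)
$\frac{n}{-3805} - \frac{616}{\left(18 - 35\right) \left(-11\right)} = - \frac{564}{-3805} - \frac{616}{\left(18 - 35\right) \left(-11\right)} = \left(-564\right) \left(- \frac{1}{3805}\right) - \frac{616}{\left(-17\right) \left(-11\right)} = \frac{564}{3805} - \frac{616}{187} = \frac{564}{3805} - \frac{56}{17} = - \frac{203492}{64685}$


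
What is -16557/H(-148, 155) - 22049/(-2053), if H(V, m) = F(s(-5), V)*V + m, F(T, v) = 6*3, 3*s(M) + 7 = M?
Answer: 89312462/5150977 ≈ 17.339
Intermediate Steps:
s(M) = -7/3 + M/3
F(T, v) = 18
H(V, m) = m + 18*V (H(V, m) = 18*V + m = m + 18*V)
-16557/H(-148, 155) - 22049/(-2053) = -16557/(155 + 18*(-148)) - 22049/(-2053) = -16557/(155 - 2664) - 22049*(-1/2053) = -16557/(-2509) + 22049/2053 = -16557*(-1/2509) + 22049/2053 = 16557/2509 + 22049/2053 = 89312462/5150977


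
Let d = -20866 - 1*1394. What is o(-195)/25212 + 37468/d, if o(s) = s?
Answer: -79081993/46768260 ≈ -1.6909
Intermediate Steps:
d = -22260 (d = -20866 - 1394 = -22260)
o(-195)/25212 + 37468/d = -195/25212 + 37468/(-22260) = -195*1/25212 + 37468*(-1/22260) = -65/8404 - 9367/5565 = -79081993/46768260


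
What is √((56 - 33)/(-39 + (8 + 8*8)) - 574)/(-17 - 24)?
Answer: -I*√624327/1353 ≈ -0.58399*I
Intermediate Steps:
√((56 - 33)/(-39 + (8 + 8*8)) - 574)/(-17 - 24) = √(23/(-39 + (8 + 64)) - 574)/(-41) = -√(23/(-39 + 72) - 574)/41 = -√(23/33 - 574)/41 = -I*√624327/1353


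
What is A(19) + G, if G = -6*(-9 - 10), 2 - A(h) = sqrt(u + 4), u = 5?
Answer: 113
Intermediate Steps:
A(h) = -1 (A(h) = 2 - sqrt(5 + 4) = 2 - sqrt(9) = 2 - 1*3 = 2 - 3 = -1)
G = 114 (G = -6*(-19) = 114)
A(19) + G = -1 + 114 = 113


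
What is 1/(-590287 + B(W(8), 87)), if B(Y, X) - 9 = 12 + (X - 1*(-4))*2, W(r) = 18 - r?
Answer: -1/590084 ≈ -1.6947e-6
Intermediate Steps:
B(Y, X) = 29 + 2*X (B(Y, X) = 9 + (12 + (X - 1*(-4))*2) = 9 + (12 + (X + 4)*2) = 9 + (12 + (4 + X)*2) = 9 + (12 + (8 + 2*X)) = 9 + (20 + 2*X) = 29 + 2*X)
1/(-590287 + B(W(8), 87)) = 1/(-590287 + (29 + 2*87)) = 1/(-590287 + (29 + 174)) = 1/(-590287 + 203) = 1/(-590084) = -1/590084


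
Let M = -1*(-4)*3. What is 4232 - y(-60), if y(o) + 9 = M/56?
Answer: 59371/14 ≈ 4240.8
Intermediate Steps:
M = 12 (M = 4*3 = 12)
y(o) = -123/14 (y(o) = -9 + 12/56 = -9 + 12*(1/56) = -9 + 3/14 = -123/14)
4232 - y(-60) = 4232 - 1*(-123/14) = 4232 + 123/14 = 59371/14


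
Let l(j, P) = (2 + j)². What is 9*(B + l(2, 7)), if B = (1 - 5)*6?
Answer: -72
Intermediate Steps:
B = -24 (B = -4*6 = -24)
9*(B + l(2, 7)) = 9*(-24 + (2 + 2)²) = 9*(-24 + 4²) = 9*(-24 + 16) = 9*(-8) = -72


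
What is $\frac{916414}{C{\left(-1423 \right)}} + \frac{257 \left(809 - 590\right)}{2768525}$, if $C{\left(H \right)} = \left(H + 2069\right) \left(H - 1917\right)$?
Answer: $- \frac{3309146051}{8182849700} \approx -0.4044$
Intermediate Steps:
$C{\left(H \right)} = \left(-1917 + H\right) \left(2069 + H\right)$ ($C{\left(H \right)} = \left(2069 + H\right) \left(-1917 + H\right) = \left(-1917 + H\right) \left(2069 + H\right)$)
$\frac{916414}{C{\left(-1423 \right)}} + \frac{257 \left(809 - 590\right)}{2768525} = \frac{916414}{-3966273 + \left(-1423\right)^{2} + 152 \left(-1423\right)} + \frac{257 \left(809 - 590\right)}{2768525} = \frac{916414}{-3966273 + 2024929 - 216296} + 257 \cdot 219 \cdot \frac{1}{2768525} = \frac{916414}{-2157640} + 56283 \cdot \frac{1}{2768525} = 916414 \left(- \frac{1}{2157640}\right) + \frac{771}{37925} = - \frac{458207}{1078820} + \frac{771}{37925} = - \frac{3309146051}{8182849700}$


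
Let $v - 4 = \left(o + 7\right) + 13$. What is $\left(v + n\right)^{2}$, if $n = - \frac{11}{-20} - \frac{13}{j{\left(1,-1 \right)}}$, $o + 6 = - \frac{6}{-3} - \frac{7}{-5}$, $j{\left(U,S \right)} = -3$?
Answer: $\frac{2486929}{3600} \approx 690.81$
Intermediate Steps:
$o = - \frac{13}{5}$ ($o = -6 - \left(-2 - \frac{7}{5}\right) = -6 - - \frac{17}{5} = -6 + \left(2 + \frac{7}{5}\right) = -6 + \frac{17}{5} = - \frac{13}{5} \approx -2.6$)
$v = \frac{107}{5}$ ($v = 4 + \left(\left(- \frac{13}{5} + 7\right) + 13\right) = 4 + \left(\frac{22}{5} + 13\right) = 4 + \frac{87}{5} = \frac{107}{5} \approx 21.4$)
$n = \frac{293}{60}$ ($n = - \frac{11}{-20} - \frac{13}{-3} = \left(-11\right) \left(- \frac{1}{20}\right) - - \frac{13}{3} = \frac{11}{20} + \frac{13}{3} = \frac{293}{60} \approx 4.8833$)
$\left(v + n\right)^{2} = \left(\frac{107}{5} + \frac{293}{60}\right)^{2} = \left(\frac{1577}{60}\right)^{2} = \frac{2486929}{3600}$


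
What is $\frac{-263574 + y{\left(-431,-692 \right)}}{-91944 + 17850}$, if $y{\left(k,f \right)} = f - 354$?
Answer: $\frac{132310}{37047} \approx 3.5714$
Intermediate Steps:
$y{\left(k,f \right)} = -354 + f$
$\frac{-263574 + y{\left(-431,-692 \right)}}{-91944 + 17850} = \frac{-263574 - 1046}{-91944 + 17850} = \frac{-263574 - 1046}{-74094} = \left(-264620\right) \left(- \frac{1}{74094}\right) = \frac{132310}{37047}$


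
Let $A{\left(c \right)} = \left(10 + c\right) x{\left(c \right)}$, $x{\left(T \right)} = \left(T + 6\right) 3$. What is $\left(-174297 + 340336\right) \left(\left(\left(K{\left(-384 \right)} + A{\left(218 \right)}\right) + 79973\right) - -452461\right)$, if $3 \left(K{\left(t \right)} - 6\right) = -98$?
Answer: $\frac{341520637930}{3} \approx 1.1384 \cdot 10^{11}$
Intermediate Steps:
$K{\left(t \right)} = - \frac{80}{3}$ ($K{\left(t \right)} = 6 + \frac{1}{3} \left(-98\right) = 6 - \frac{98}{3} = - \frac{80}{3}$)
$x{\left(T \right)} = 18 + 3 T$ ($x{\left(T \right)} = \left(6 + T\right) 3 = 18 + 3 T$)
$A{\left(c \right)} = \left(10 + c\right) \left(18 + 3 c\right)$
$\left(-174297 + 340336\right) \left(\left(\left(K{\left(-384 \right)} + A{\left(218 \right)}\right) + 79973\right) - -452461\right) = \left(-174297 + 340336\right) \left(\left(\left(- \frac{80}{3} + 3 \left(6 + 218\right) \left(10 + 218\right)\right) + 79973\right) - -452461\right) = 166039 \left(\left(\left(- \frac{80}{3} + 3 \cdot 224 \cdot 228\right) + 79973\right) + 452461\right) = 166039 \left(\left(\left(- \frac{80}{3} + 153216\right) + 79973\right) + 452461\right) = 166039 \left(\left(\frac{459568}{3} + 79973\right) + 452461\right) = 166039 \left(\frac{699487}{3} + 452461\right) = 166039 \cdot \frac{2056870}{3} = \frac{341520637930}{3}$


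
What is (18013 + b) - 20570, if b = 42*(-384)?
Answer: -18685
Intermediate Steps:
b = -16128
(18013 + b) - 20570 = (18013 - 16128) - 20570 = 1885 - 20570 = -18685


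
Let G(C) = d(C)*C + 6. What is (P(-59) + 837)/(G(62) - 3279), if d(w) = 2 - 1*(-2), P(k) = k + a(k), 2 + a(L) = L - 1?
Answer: -716/3025 ≈ -0.23669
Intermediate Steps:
a(L) = -3 + L (a(L) = -2 + (L - 1) = -2 + (-1 + L) = -3 + L)
P(k) = -3 + 2*k (P(k) = k + (-3 + k) = -3 + 2*k)
d(w) = 4 (d(w) = 2 + 2 = 4)
G(C) = 6 + 4*C (G(C) = 4*C + 6 = 6 + 4*C)
(P(-59) + 837)/(G(62) - 3279) = ((-3 + 2*(-59)) + 837)/((6 + 4*62) - 3279) = ((-3 - 118) + 837)/((6 + 248) - 3279) = (-121 + 837)/(254 - 3279) = 716/(-3025) = 716*(-1/3025) = -716/3025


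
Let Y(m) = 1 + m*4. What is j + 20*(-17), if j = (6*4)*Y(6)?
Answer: 260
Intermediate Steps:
Y(m) = 1 + 4*m
j = 600 (j = (6*4)*(1 + 4*6) = 24*(1 + 24) = 24*25 = 600)
j + 20*(-17) = 600 + 20*(-17) = 600 - 340 = 260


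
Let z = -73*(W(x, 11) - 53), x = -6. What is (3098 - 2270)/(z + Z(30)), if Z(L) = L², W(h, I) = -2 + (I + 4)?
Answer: 207/955 ≈ 0.21675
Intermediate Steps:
W(h, I) = 2 + I (W(h, I) = -2 + (4 + I) = 2 + I)
z = 2920 (z = -73*((2 + 11) - 53) = -73*(13 - 53) = -73*(-40) = 2920)
(3098 - 2270)/(z + Z(30)) = (3098 - 2270)/(2920 + 30²) = 828/(2920 + 900) = 828/3820 = 828*(1/3820) = 207/955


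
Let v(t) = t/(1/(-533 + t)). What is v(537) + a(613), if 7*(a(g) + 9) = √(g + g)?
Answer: 2139 + √1226/7 ≈ 2144.0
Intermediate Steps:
a(g) = -9 + √2*√g/7 (a(g) = -9 + √(g + g)/7 = -9 + √(2*g)/7 = -9 + (√2*√g)/7 = -9 + √2*√g/7)
v(t) = t*(-533 + t)
v(537) + a(613) = 537*(-533 + 537) + (-9 + √2*√613/7) = 537*4 + (-9 + √1226/7) = 2148 + (-9 + √1226/7) = 2139 + √1226/7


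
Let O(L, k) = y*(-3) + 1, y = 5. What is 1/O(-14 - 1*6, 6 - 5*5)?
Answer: -1/14 ≈ -0.071429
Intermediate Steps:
O(L, k) = -14 (O(L, k) = 5*(-3) + 1 = -15 + 1 = -14)
1/O(-14 - 1*6, 6 - 5*5) = 1/(-14) = -1/14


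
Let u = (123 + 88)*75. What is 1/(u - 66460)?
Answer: -1/50635 ≈ -1.9749e-5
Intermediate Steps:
u = 15825 (u = 211*75 = 15825)
1/(u - 66460) = 1/(15825 - 66460) = 1/(-50635) = -1/50635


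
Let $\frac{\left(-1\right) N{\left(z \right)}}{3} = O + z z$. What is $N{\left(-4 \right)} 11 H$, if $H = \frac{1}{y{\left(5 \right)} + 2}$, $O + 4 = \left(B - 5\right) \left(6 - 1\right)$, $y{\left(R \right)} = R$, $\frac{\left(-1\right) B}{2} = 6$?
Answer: $\frac{2409}{7} \approx 344.14$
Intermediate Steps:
$B = -12$ ($B = \left(-2\right) 6 = -12$)
$O = -89$ ($O = -4 + \left(-12 - 5\right) \left(6 - 1\right) = -4 - 85 = -89$)
$N{\left(z \right)} = 267 - 3 z^{2}$ ($N{\left(z \right)} = - 3 \left(-89 + z z\right) = - 3 \left(-89 + z^{2}\right) = 267 - 3 z^{2}$)
$H = \frac{1}{7}$ ($H = \frac{1}{5 + 2} = \frac{1}{7} \approx 0.14286$)
$N{\left(-4 \right)} 11 H = \left(267 - 3 \left(-4\right)^{2}\right) 11 \cdot \frac{1}{7} = \left(267 - 48\right) 11 \cdot \frac{1}{7} = 219 \cdot 11 \cdot \frac{1}{7} = 2409 \cdot \frac{1}{7} = \frac{2409}{7}$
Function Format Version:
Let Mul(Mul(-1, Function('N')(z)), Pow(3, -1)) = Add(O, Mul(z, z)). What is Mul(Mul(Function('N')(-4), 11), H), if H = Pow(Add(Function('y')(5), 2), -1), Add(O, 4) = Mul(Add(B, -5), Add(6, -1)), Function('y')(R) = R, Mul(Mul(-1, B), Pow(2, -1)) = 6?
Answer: Rational(2409, 7) ≈ 344.14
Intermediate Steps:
B = -12 (B = Mul(-2, 6) = -12)
O = -89 (O = Add(-4, Mul(Add(-12, -5), Add(6, -1))) = Add(-4, Mul(-17, 5)) = Add(-4, -85) = -89)
Function('N')(z) = Add(267, Mul(-3, Pow(z, 2))) (Function('N')(z) = Mul(-3, Add(-89, Mul(z, z))) = Mul(-3, Add(-89, Pow(z, 2))) = Add(267, Mul(-3, Pow(z, 2))))
H = Rational(1, 7) (H = Pow(Add(5, 2), -1) = Pow(7, -1) = Rational(1, 7) ≈ 0.14286)
Mul(Mul(Function('N')(-4), 11), H) = Mul(Mul(Add(267, Mul(-3, Pow(-4, 2))), 11), Rational(1, 7)) = Mul(Mul(Add(267, Mul(-3, 16)), 11), Rational(1, 7)) = Mul(Mul(Add(267, -48), 11), Rational(1, 7)) = Mul(Mul(219, 11), Rational(1, 7)) = Mul(2409, Rational(1, 7)) = Rational(2409, 7)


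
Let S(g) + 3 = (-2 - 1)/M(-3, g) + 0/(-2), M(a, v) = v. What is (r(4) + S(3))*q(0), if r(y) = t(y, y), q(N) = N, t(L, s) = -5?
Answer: 0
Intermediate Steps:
r(y) = -5
S(g) = -3 - 3/g (S(g) = -3 + ((-2 - 1)/g + 0/(-2)) = -3 + (-3/g + 0*(-½)) = -3 + (-3/g + 0) = -3 - 3/g)
(r(4) + S(3))*q(0) = (-5 + (-3 - 3/3))*0 = (-5 + (-3 - 3*⅓))*0 = (-5 + (-3 - 1))*0 = (-5 - 4)*0 = -9*0 = 0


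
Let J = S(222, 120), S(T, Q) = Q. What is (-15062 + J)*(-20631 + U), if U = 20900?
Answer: -4019398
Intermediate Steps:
J = 120
(-15062 + J)*(-20631 + U) = (-15062 + 120)*(-20631 + 20900) = -14942*269 = -4019398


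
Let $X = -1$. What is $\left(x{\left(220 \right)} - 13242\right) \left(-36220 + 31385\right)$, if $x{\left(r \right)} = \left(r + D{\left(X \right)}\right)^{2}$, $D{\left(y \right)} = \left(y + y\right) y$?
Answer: $-174263070$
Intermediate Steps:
$D{\left(y \right)} = 2 y^{2}$ ($D{\left(y \right)} = 2 y y = 2 y^{2}$)
$x{\left(r \right)} = \left(2 + r\right)^{2}$ ($x{\left(r \right)} = \left(r + 2 \left(-1\right)^{2}\right)^{2} = \left(r + 2 \cdot 1\right)^{2} = \left(r + 2\right)^{2} = \left(2 + r\right)^{2}$)
$\left(x{\left(220 \right)} - 13242\right) \left(-36220 + 31385\right) = \left(\left(2 + 220\right)^{2} - 13242\right) \left(-36220 + 31385\right) = \left(222^{2} - 13242\right) \left(-4835\right) = \left(49284 - 13242\right) \left(-4835\right) = 36042 \left(-4835\right) = -174263070$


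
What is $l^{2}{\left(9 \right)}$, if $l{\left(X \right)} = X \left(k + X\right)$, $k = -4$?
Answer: $2025$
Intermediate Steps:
$l{\left(X \right)} = X \left(-4 + X\right)$
$l^{2}{\left(9 \right)} = \left(9 \left(-4 + 9\right)\right)^{2} = \left(9 \cdot 5\right)^{2} = 45^{2} = 2025$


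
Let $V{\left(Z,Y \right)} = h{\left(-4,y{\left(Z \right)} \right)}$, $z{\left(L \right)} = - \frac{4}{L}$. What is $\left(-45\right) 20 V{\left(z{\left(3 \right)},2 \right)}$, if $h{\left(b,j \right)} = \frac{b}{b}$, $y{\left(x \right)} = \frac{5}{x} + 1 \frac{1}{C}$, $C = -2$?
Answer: $-900$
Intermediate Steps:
$y{\left(x \right)} = - \frac{1}{2} + \frac{5}{x}$ ($y{\left(x \right)} = \frac{5}{x} + 1 \frac{1}{-2} = \frac{5}{x} + 1 \left(- \frac{1}{2}\right) = \frac{5}{x} - \frac{1}{2} = - \frac{1}{2} + \frac{5}{x}$)
$h{\left(b,j \right)} = 1$
$V{\left(Z,Y \right)} = 1$
$\left(-45\right) 20 V{\left(z{\left(3 \right)},2 \right)} = \left(-45\right) 20 \cdot 1 = \left(-900\right) 1 = -900$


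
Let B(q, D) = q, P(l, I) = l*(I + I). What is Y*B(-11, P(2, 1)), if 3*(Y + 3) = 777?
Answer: -2816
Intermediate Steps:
P(l, I) = 2*I*l (P(l, I) = l*(2*I) = 2*I*l)
Y = 256 (Y = -3 + (1/3)*777 = -3 + 259 = 256)
Y*B(-11, P(2, 1)) = 256*(-11) = -2816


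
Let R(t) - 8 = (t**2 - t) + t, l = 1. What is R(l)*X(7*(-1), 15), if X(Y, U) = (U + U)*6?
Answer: 1620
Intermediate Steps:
X(Y, U) = 12*U (X(Y, U) = (2*U)*6 = 12*U)
R(t) = 8 + t**2 (R(t) = 8 + ((t**2 - t) + t) = 8 + t**2)
R(l)*X(7*(-1), 15) = (8 + 1**2)*(12*15) = (8 + 1)*180 = 9*180 = 1620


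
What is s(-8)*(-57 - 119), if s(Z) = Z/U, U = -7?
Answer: -1408/7 ≈ -201.14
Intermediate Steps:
s(Z) = -Z/7 (s(Z) = Z/(-7) = Z*(-⅐) = -Z/7)
s(-8)*(-57 - 119) = (-⅐*(-8))*(-57 - 119) = (8/7)*(-176) = -1408/7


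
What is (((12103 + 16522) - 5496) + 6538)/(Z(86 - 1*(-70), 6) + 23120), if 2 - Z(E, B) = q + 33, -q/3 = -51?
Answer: 29667/22936 ≈ 1.2935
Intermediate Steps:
q = 153 (q = -3*(-51) = 153)
Z(E, B) = -184 (Z(E, B) = 2 - (153 + 33) = 2 - 1*186 = 2 - 186 = -184)
(((12103 + 16522) - 5496) + 6538)/(Z(86 - 1*(-70), 6) + 23120) = (((12103 + 16522) - 5496) + 6538)/(-184 + 23120) = ((28625 - 5496) + 6538)/22936 = (23129 + 6538)*(1/22936) = 29667*(1/22936) = 29667/22936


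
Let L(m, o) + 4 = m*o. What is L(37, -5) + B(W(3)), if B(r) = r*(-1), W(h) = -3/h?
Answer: -188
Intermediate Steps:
L(m, o) = -4 + m*o
B(r) = -r
L(37, -5) + B(W(3)) = (-4 + 37*(-5)) - (-3)/3 = (-4 - 185) - (-3)/3 = -189 - 1*(-1) = -189 + 1 = -188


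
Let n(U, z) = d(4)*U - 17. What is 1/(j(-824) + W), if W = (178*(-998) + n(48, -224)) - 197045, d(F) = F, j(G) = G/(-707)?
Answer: -707/264780574 ≈ -2.6701e-6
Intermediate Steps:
j(G) = -G/707 (j(G) = G*(-1/707) = -G/707)
n(U, z) = -17 + 4*U (n(U, z) = 4*U - 17 = -17 + 4*U)
W = -374514 (W = (178*(-998) + (-17 + 4*48)) - 197045 = (-177644 + (-17 + 192)) - 197045 = (-177644 + 175) - 197045 = -177469 - 197045 = -374514)
1/(j(-824) + W) = 1/(-1/707*(-824) - 374514) = 1/(824/707 - 374514) = 1/(-264780574/707) = -707/264780574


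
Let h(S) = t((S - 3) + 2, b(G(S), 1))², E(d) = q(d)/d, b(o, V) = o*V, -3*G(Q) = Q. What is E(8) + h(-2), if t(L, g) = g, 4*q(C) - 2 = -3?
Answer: 119/288 ≈ 0.41319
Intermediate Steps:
G(Q) = -Q/3
q(C) = -¼ (q(C) = ½ + (¼)*(-3) = ½ - ¾ = -¼)
b(o, V) = V*o
E(d) = -1/(4*d)
h(S) = S²/9 (h(S) = (1*(-S/3))² = (-S/3)² = S²/9)
E(8) + h(-2) = -¼/8 + (⅑)*(-2)² = -¼*⅛ + (⅑)*4 = -1/32 + 4/9 = 119/288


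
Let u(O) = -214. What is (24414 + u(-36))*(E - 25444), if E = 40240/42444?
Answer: -6533424620800/10611 ≈ -6.1572e+8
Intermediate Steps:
E = 10060/10611 (E = 40240*(1/42444) = 10060/10611 ≈ 0.94807)
(24414 + u(-36))*(E - 25444) = (24414 - 214)*(10060/10611 - 25444) = 24200*(-269976224/10611) = -6533424620800/10611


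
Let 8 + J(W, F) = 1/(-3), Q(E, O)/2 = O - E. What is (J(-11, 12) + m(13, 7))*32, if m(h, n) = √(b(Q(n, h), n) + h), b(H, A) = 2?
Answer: -800/3 + 32*√15 ≈ -142.73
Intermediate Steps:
Q(E, O) = -2*E + 2*O (Q(E, O) = 2*(O - E) = -2*E + 2*O)
J(W, F) = -25/3 (J(W, F) = -8 + 1/(-3) = -8 - ⅓ = -25/3)
m(h, n) = √(2 + h)
(J(-11, 12) + m(13, 7))*32 = (-25/3 + √(2 + 13))*32 = (-25/3 + √15)*32 = -800/3 + 32*√15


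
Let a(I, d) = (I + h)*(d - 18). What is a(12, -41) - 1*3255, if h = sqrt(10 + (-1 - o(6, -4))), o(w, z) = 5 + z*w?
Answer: -3963 - 118*sqrt(7) ≈ -4275.2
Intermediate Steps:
o(w, z) = 5 + w*z
h = 2*sqrt(7) (h = sqrt(10 + (-1 - (5 + 6*(-4)))) = sqrt(10 + (-1 - (5 - 24))) = sqrt(10 + (-1 - 1*(-19))) = sqrt(10 + (-1 + 19)) = sqrt(10 + 18) = sqrt(28) = 2*sqrt(7) ≈ 5.2915)
a(I, d) = (-18 + d)*(I + 2*sqrt(7)) (a(I, d) = (I + 2*sqrt(7))*(d - 18) = (I + 2*sqrt(7))*(-18 + d) = (-18 + d)*(I + 2*sqrt(7)))
a(12, -41) - 1*3255 = (-36*sqrt(7) - 18*12 + 12*(-41) + 2*(-41)*sqrt(7)) - 1*3255 = (-36*sqrt(7) - 216 - 492 - 82*sqrt(7)) - 3255 = (-708 - 118*sqrt(7)) - 3255 = -3963 - 118*sqrt(7)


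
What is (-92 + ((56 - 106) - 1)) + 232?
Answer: 89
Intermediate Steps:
(-92 + ((56 - 106) - 1)) + 232 = (-92 + (-50 - 1)) + 232 = (-92 - 51) + 232 = -143 + 232 = 89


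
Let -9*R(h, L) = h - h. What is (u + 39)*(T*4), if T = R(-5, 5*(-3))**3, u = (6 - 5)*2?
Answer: 0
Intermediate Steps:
u = 2 (u = 1*2 = 2)
R(h, L) = 0 (R(h, L) = -(h - h)/9 = -1/9*0 = 0)
T = 0 (T = 0**3 = 0)
(u + 39)*(T*4) = (2 + 39)*(0*4) = 41*0 = 0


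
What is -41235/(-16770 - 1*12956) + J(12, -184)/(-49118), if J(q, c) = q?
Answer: 1012512009/730040834 ≈ 1.3869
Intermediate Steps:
-41235/(-16770 - 1*12956) + J(12, -184)/(-49118) = -41235/(-16770 - 1*12956) + 12/(-49118) = -41235/(-16770 - 12956) + 12*(-1/49118) = -41235/(-29726) - 6/24559 = -41235*(-1/29726) - 6/24559 = 41235/29726 - 6/24559 = 1012512009/730040834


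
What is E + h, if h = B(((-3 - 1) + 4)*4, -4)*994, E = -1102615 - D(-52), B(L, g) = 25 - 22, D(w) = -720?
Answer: -1098913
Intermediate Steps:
B(L, g) = 3
E = -1101895 (E = -1102615 - 1*(-720) = -1102615 + 720 = -1101895)
h = 2982 (h = 3*994 = 2982)
E + h = -1101895 + 2982 = -1098913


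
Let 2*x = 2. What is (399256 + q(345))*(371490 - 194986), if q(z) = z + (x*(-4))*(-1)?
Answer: 70531880920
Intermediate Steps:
x = 1 (x = (½)*2 = 1)
q(z) = 4 + z (q(z) = z + (1*(-4))*(-1) = z - 4*(-1) = z + 4 = 4 + z)
(399256 + q(345))*(371490 - 194986) = (399256 + (4 + 345))*(371490 - 194986) = (399256 + 349)*176504 = 399605*176504 = 70531880920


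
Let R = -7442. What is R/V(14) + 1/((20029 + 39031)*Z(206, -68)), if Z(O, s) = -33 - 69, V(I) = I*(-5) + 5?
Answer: 1793260039/15662712 ≈ 114.49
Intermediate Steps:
V(I) = 5 - 5*I (V(I) = -5*I + 5 = 5 - 5*I)
Z(O, s) = -102
R/V(14) + 1/((20029 + 39031)*Z(206, -68)) = -7442/(5 - 5*14) + 1/((20029 + 39031)*(-102)) = -7442/(5 - 70) - 1/102/59060 = -7442/(-65) + (1/59060)*(-1/102) = -7442*(-1/65) - 1/6024120 = 7442/65 - 1/6024120 = 1793260039/15662712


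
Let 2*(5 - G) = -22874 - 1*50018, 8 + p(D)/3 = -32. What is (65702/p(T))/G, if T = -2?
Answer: -32851/2187060 ≈ -0.015021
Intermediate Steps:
p(D) = -120 (p(D) = -24 + 3*(-32) = -24 - 96 = -120)
G = 36451 (G = 5 - (-22874 - 1*50018)/2 = 5 - (-22874 - 50018)/2 = 5 - ½*(-72892) = 5 + 36446 = 36451)
(65702/p(T))/G = (65702/(-120))/36451 = (65702*(-1/120))*(1/36451) = -32851/60*1/36451 = -32851/2187060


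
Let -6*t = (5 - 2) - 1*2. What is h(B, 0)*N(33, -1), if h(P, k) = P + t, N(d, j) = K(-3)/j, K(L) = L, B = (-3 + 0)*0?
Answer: -½ ≈ -0.50000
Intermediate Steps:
B = 0 (B = -3*0 = 0)
N(d, j) = -3/j
t = -⅙ (t = -((5 - 2) - 1*2)/6 = -(3 - 2)/6 = -⅙*1 = -⅙ ≈ -0.16667)
h(P, k) = -⅙ + P (h(P, k) = P - ⅙ = -⅙ + P)
h(B, 0)*N(33, -1) = (-⅙ + 0)*(-3/(-1)) = -(-1)*(-1)/2 = -⅙*3 = -½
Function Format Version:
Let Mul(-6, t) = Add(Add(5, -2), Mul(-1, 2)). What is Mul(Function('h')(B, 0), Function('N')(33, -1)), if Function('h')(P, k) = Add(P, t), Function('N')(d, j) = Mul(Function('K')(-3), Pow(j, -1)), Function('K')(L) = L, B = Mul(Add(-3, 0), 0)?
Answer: Rational(-1, 2) ≈ -0.50000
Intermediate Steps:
B = 0 (B = Mul(-3, 0) = 0)
Function('N')(d, j) = Mul(-3, Pow(j, -1))
t = Rational(-1, 6) (t = Mul(Rational(-1, 6), Add(Add(5, -2), Mul(-1, 2))) = Mul(Rational(-1, 6), Add(3, -2)) = Mul(Rational(-1, 6), 1) = Rational(-1, 6) ≈ -0.16667)
Function('h')(P, k) = Add(Rational(-1, 6), P) (Function('h')(P, k) = Add(P, Rational(-1, 6)) = Add(Rational(-1, 6), P))
Mul(Function('h')(B, 0), Function('N')(33, -1)) = Mul(Add(Rational(-1, 6), 0), Mul(-3, Pow(-1, -1))) = Mul(Rational(-1, 6), Mul(-3, -1)) = Mul(Rational(-1, 6), 3) = Rational(-1, 2)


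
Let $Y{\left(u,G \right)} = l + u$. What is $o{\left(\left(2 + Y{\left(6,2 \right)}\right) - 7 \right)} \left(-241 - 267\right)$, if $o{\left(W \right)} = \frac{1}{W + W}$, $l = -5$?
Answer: $\frac{127}{2} \approx 63.5$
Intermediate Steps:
$Y{\left(u,G \right)} = -5 + u$
$o{\left(W \right)} = \frac{1}{2 W}$
$o{\left(\left(2 + Y{\left(6,2 \right)}\right) - 7 \right)} \left(-241 - 267\right) = \frac{1}{2 \left(\left(2 + \left(-5 + 6\right)\right) - 7\right)} \left(-241 - 267\right) = \frac{1}{2 \left(\left(2 + 1\right) - 7\right)} \left(-508\right) = \frac{1}{2 \left(3 - 7\right)} \left(-508\right) = \frac{1}{2 \left(-4\right)} \left(-508\right) = \frac{1}{2} \left(- \frac{1}{4}\right) \left(-508\right) = \left(- \frac{1}{8}\right) \left(-508\right) = \frac{127}{2}$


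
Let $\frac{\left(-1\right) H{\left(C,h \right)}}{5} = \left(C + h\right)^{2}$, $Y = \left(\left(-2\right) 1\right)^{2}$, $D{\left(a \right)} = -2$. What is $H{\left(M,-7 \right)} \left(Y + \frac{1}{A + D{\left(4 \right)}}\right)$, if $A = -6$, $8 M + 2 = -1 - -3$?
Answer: $- \frac{7595}{8} \approx -949.38$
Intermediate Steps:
$M = 0$ ($M = - \frac{1}{4} + \frac{-1 - -3}{8} = - \frac{1}{4} + \frac{-1 + 3}{8} = - \frac{1}{4} + \frac{1}{8} \cdot 2 = - \frac{1}{4} + \frac{1}{4} = 0$)
$Y = 4$ ($Y = \left(-2\right)^{2} = 4$)
$H{\left(C,h \right)} = - 5 \left(C + h\right)^{2}$
$H{\left(M,-7 \right)} \left(Y + \frac{1}{A + D{\left(4 \right)}}\right) = - 5 \left(0 - 7\right)^{2} \left(4 + \frac{1}{-6 - 2}\right) = - 5 \left(-7\right)^{2} \left(4 + \frac{1}{-8}\right) = \left(-5\right) 49 \left(4 - \frac{1}{8}\right) = \left(-245\right) \frac{31}{8} = - \frac{7595}{8}$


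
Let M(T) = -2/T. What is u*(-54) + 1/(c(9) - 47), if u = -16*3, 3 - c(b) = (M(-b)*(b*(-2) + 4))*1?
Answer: 953847/368 ≈ 2592.0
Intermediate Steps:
c(b) = 3 - 2*(4 - 2*b)/b (c(b) = 3 - (-2*(-1/b))*(b*(-2) + 4) = 3 - (-(-2)/b)*(-2*b + 4) = 3 - (2/b)*(4 - 2*b) = 3 - 2*(4 - 2*b)/b)
u = -48
u*(-54) + 1/(c(9) - 47) = -48*(-54) + 1/((7 - 8/9) - 47) = 2592 + 1/((7 - 8*⅑) - 47) = 2592 + 1/((7 - 8/9) - 47) = 2592 + 1/(55/9 - 47) = 2592 + 1/(-368/9) = 2592 - 9/368 = 953847/368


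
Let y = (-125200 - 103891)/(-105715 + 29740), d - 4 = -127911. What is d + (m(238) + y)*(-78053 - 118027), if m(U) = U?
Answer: -240011084107/5065 ≈ -4.7386e+7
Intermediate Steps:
d = -127907 (d = 4 - 127911 = -127907)
y = 229091/75975 (y = -229091/(-75975) = -229091*(-1/75975) = 229091/75975 ≈ 3.0153)
d + (m(238) + y)*(-78053 - 118027) = -127907 + (238 + 229091/75975)*(-78053 - 118027) = -127907 + (18311141/75975)*(-196080) = -127907 - 239363235152/5065 = -240011084107/5065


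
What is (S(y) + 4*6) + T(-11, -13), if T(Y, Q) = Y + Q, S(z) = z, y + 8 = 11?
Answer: 3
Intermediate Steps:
y = 3 (y = -8 + 11 = 3)
T(Y, Q) = Q + Y
(S(y) + 4*6) + T(-11, -13) = (3 + 4*6) + (-13 - 11) = (3 + 24) - 24 = 27 - 24 = 3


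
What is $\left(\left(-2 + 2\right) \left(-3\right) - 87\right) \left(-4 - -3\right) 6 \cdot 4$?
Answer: $2088$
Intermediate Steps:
$\left(\left(-2 + 2\right) \left(-3\right) - 87\right) \left(-4 - -3\right) 6 \cdot 4 = \left(0 \left(-3\right) - 87\right) \left(-4 + 3\right) 6 \cdot 4 = \left(0 - 87\right) \left(-1\right) 6 \cdot 4 = - 87 \left(\left(-6\right) 4\right) = \left(-87\right) \left(-24\right) = 2088$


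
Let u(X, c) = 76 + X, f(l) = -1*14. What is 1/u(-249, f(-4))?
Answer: -1/173 ≈ -0.0057803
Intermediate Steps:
f(l) = -14
1/u(-249, f(-4)) = 1/(76 - 249) = 1/(-173) = -1/173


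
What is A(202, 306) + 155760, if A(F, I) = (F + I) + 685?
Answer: 156953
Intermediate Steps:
A(F, I) = 685 + F + I
A(202, 306) + 155760 = (685 + 202 + 306) + 155760 = 1193 + 155760 = 156953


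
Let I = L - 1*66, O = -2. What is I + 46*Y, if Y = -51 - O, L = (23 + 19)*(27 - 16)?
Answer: -1858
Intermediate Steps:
L = 462 (L = 42*11 = 462)
Y = -49 (Y = -51 - 1*(-2) = -51 + 2 = -49)
I = 396 (I = 462 - 1*66 = 462 - 66 = 396)
I + 46*Y = 396 + 46*(-49) = 396 - 2254 = -1858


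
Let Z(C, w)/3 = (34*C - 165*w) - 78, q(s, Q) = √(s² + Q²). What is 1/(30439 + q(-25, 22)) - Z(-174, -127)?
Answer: -41585518310957/926531612 - √1109/926531612 ≈ -44883.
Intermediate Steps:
q(s, Q) = √(Q² + s²)
Z(C, w) = -234 - 495*w + 102*C (Z(C, w) = 3*((34*C - 165*w) - 78) = 3*((-165*w + 34*C) - 78) = 3*(-78 - 165*w + 34*C) = -234 - 495*w + 102*C)
1/(30439 + q(-25, 22)) - Z(-174, -127) = 1/(30439 + √(22² + (-25)²)) - (-234 - 495*(-127) + 102*(-174)) = 1/(30439 + √(484 + 625)) - (-234 + 62865 - 17748) = 1/(30439 + √1109) - 1*44883 = 1/(30439 + √1109) - 44883 = -44883 + 1/(30439 + √1109)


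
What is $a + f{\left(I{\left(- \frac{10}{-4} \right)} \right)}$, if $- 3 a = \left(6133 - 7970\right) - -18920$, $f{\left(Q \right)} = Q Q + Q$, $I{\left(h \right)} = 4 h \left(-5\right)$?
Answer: $- \frac{9733}{3} \approx -3244.3$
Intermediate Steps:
$I{\left(h \right)} = - 20 h$
$f{\left(Q \right)} = Q + Q^{2}$ ($f{\left(Q \right)} = Q^{2} + Q = Q + Q^{2}$)
$a = - \frac{17083}{3}$ ($a = - \frac{\left(6133 - 7970\right) - -18920}{3} = - \frac{\left(6133 - 7970\right) + 18920}{3} = - \frac{-1837 + 18920}{3} = \left(- \frac{1}{3}\right) 17083 = - \frac{17083}{3} \approx -5694.3$)
$a + f{\left(I{\left(- \frac{10}{-4} \right)} \right)} = - \frac{17083}{3} + - 20 \left(- \frac{10}{-4}\right) \left(1 - 20 \left(- \frac{10}{-4}\right)\right) = - \frac{17083}{3} + - 20 \left(\left(-10\right) \left(- \frac{1}{4}\right)\right) \left(1 - 20 \left(\left(-10\right) \left(- \frac{1}{4}\right)\right)\right) = - \frac{17083}{3} + \left(-20\right) \frac{5}{2} \left(1 - 50\right) = - \frac{17083}{3} - 50 \left(1 - 50\right) = - \frac{17083}{3} - -2450 = - \frac{17083}{3} + 2450 = - \frac{9733}{3}$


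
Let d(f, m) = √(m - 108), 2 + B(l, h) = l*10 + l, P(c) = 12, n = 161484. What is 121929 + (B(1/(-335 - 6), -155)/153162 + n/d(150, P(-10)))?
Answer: 64324619375/527558 - 13457*I*√6/2 ≈ 1.2193e+5 - 16481.0*I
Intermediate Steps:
B(l, h) = -2 + 11*l (B(l, h) = -2 + (l*10 + l) = -2 + (10*l + l) = -2 + 11*l)
d(f, m) = √(-108 + m)
121929 + (B(1/(-335 - 6), -155)/153162 + n/d(150, P(-10))) = 121929 + ((-2 + 11/(-335 - 6))/153162 + 161484/(√(-108 + 12))) = 121929 + ((-2 + 11/(-341))*(1/153162) + 161484/(√(-96))) = 121929 + ((-2 + 11*(-1/341))*(1/153162) + 161484/((4*I*√6))) = 121929 + ((-2 - 1/31)*(1/153162) + 161484*(-I*√6/24)) = 121929 + (-63/31*1/153162 - 13457*I*√6/2) = 121929 + (-7/527558 - 13457*I*√6/2) = 64324619375/527558 - 13457*I*√6/2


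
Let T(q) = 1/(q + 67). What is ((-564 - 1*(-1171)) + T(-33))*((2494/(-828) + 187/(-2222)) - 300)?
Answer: -130785896287/710838 ≈ -1.8399e+5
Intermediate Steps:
T(q) = 1/(67 + q)
((-564 - 1*(-1171)) + T(-33))*((2494/(-828) + 187/(-2222)) - 300) = ((-564 - 1*(-1171)) + 1/(67 - 33))*((2494/(-828) + 187/(-2222)) - 300) = ((-564 + 1171) + 1/34)*((2494*(-1/828) + 187*(-1/2222)) - 300) = (607 + 1/34)*((-1247/414 - 17/202) - 300) = 20639*(-64733/20907 - 300)/34 = (20639/34)*(-6336833/20907) = -130785896287/710838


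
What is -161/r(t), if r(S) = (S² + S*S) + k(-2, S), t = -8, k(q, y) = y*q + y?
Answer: -161/136 ≈ -1.1838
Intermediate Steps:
k(q, y) = y + q*y (k(q, y) = q*y + y = y + q*y)
r(S) = -S + 2*S² (r(S) = (S² + S*S) + S*(1 - 2) = (S² + S²) + S*(-1) = 2*S² - S = -S + 2*S²)
-161/r(t) = -161*(-1/(8*(-1 + 2*(-8)))) = -161*(-1/(8*(-1 - 16))) = -161/((-8*(-17))) = -161/136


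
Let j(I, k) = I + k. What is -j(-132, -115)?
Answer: 247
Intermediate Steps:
-j(-132, -115) = -(-132 - 115) = -1*(-247) = 247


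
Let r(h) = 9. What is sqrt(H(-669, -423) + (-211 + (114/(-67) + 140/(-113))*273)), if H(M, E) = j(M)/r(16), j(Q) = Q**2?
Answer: 2*sqrt(698090210223)/7571 ≈ 220.72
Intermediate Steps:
H(M, E) = M**2/9
sqrt(H(-669, -423) + (-211 + (114/(-67) + 140/(-113))*273)) = sqrt((1/9)*(-669)**2 + (-211 + (114/(-67) + 140/(-113))*273)) = sqrt((1/9)*447561 + (-211 + (114*(-1/67) + 140*(-1/113))*273)) = sqrt(49729 + (-211 + (-114/67 - 140/113)*273)) = sqrt(49729 + (-211 - 22262/7571*273)) = sqrt(49729 + (-211 - 6077526/7571)) = sqrt(49729 - 7675007/7571) = sqrt(368823252/7571) = 2*sqrt(698090210223)/7571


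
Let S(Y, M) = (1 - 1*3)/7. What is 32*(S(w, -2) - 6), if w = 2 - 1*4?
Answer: -1408/7 ≈ -201.14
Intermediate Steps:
w = -2 (w = 2 - 4 = -2)
S(Y, M) = -2/7 (S(Y, M) = (1 - 3)*(1/7) = -2*1/7 = -2/7)
32*(S(w, -2) - 6) = 32*(-2/7 - 6) = 32*(-44/7) = -1408/7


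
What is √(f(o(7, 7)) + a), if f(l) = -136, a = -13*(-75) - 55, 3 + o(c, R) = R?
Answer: 28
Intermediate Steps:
o(c, R) = -3 + R
a = 920 (a = 975 - 55 = 920)
√(f(o(7, 7)) + a) = √(-136 + 920) = √784 = 28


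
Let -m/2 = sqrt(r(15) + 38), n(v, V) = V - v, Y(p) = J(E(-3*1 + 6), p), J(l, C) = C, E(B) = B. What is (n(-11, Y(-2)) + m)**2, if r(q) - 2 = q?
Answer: 301 - 36*sqrt(55) ≈ 34.017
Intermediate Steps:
Y(p) = p
r(q) = 2 + q
m = -2*sqrt(55) (m = -2*sqrt((2 + 15) + 38) = -2*sqrt(17 + 38) = -2*sqrt(55) ≈ -14.832)
(n(-11, Y(-2)) + m)**2 = ((-2 - 1*(-11)) - 2*sqrt(55))**2 = ((-2 + 11) - 2*sqrt(55))**2 = (9 - 2*sqrt(55))**2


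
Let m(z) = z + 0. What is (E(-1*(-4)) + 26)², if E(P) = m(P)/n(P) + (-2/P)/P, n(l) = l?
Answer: 46225/64 ≈ 722.27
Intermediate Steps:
m(z) = z
E(P) = 1 - 2/P² (E(P) = P/P + (-2/P)/P = 1 - 2/P²)
(E(-1*(-4)) + 26)² = ((1 - 2/(-1*(-4))²) + 26)² = ((1 - 2/4²) + 26)² = ((1 - 2*1/16) + 26)² = ((1 - ⅛) + 26)² = (7/8 + 26)² = (215/8)² = 46225/64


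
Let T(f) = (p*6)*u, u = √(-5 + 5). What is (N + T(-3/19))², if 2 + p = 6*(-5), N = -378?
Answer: 142884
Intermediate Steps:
p = -32 (p = -2 + 6*(-5) = -2 - 30 = -32)
u = 0 (u = √0 = 0)
T(f) = 0 (T(f) = -32*6*0 = -192*0 = 0)
(N + T(-3/19))² = (-378 + 0)² = (-378)² = 142884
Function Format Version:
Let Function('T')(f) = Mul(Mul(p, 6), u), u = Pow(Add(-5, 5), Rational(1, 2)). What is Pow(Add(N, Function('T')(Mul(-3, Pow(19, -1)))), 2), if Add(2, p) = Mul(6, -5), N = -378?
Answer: 142884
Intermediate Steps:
p = -32 (p = Add(-2, Mul(6, -5)) = Add(-2, -30) = -32)
u = 0 (u = Pow(0, Rational(1, 2)) = 0)
Function('T')(f) = 0 (Function('T')(f) = Mul(Mul(-32, 6), 0) = Mul(-192, 0) = 0)
Pow(Add(N, Function('T')(Mul(-3, Pow(19, -1)))), 2) = Pow(Add(-378, 0), 2) = Pow(-378, 2) = 142884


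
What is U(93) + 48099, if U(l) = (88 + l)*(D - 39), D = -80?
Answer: 26560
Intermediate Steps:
U(l) = -10472 - 119*l (U(l) = (88 + l)*(-80 - 39) = (88 + l)*(-119) = -10472 - 119*l)
U(93) + 48099 = (-10472 - 119*93) + 48099 = (-10472 - 11067) + 48099 = -21539 + 48099 = 26560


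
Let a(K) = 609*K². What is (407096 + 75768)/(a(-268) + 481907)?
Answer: 482864/44222723 ≈ 0.010919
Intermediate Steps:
(407096 + 75768)/(a(-268) + 481907) = (407096 + 75768)/(609*(-268)² + 481907) = 482864/(609*71824 + 481907) = 482864/(43740816 + 481907) = 482864/44222723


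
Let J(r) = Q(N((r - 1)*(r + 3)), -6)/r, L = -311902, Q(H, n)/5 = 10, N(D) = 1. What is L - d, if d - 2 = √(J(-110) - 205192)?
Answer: -311904 - I*√24828287/11 ≈ -3.119e+5 - 452.98*I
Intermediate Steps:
Q(H, n) = 50 (Q(H, n) = 5*10 = 50)
J(r) = 50/r
d = 2 + I*√24828287/11 (d = 2 + √(50/(-110) - 205192) = 2 + √(50*(-1/110) - 205192) = 2 + √(-5/11 - 205192) = 2 + √(-2257117/11) = 2 + I*√24828287/11 ≈ 2.0 + 452.98*I)
L - d = -311902 - (2 + I*√24828287/11) = -311902 + (-2 - I*√24828287/11) = -311904 - I*√24828287/11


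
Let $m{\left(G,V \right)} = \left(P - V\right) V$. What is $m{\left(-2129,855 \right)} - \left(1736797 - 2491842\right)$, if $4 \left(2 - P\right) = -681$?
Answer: $\frac{685175}{4} \approx 1.7129 \cdot 10^{5}$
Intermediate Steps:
$P = \frac{689}{4}$ ($P = 2 - - \frac{681}{4} = 2 + \frac{681}{4} = \frac{689}{4} \approx 172.25$)
$m{\left(G,V \right)} = V \left(\frac{689}{4} - V\right)$ ($m{\left(G,V \right)} = \left(\frac{689}{4} - V\right) V = V \left(\frac{689}{4} - V\right)$)
$m{\left(-2129,855 \right)} - \left(1736797 - 2491842\right) = \frac{1}{4} \cdot 855 \left(689 - 3420\right) - \left(1736797 - 2491842\right) = \frac{1}{4} \cdot 855 \left(-2731\right) - -755045 = - \frac{2335005}{4} + 755045 = \frac{685175}{4}$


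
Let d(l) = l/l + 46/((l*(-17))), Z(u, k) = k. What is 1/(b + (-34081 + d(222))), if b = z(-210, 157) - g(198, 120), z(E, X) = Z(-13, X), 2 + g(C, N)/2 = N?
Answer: -1887/64458056 ≈ -2.9275e-5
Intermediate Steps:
g(C, N) = -4 + 2*N
z(E, X) = X
d(l) = 1 - 46/(17*l) (d(l) = 1 + 46/((-17*l)) = 1 + 46*(-1/(17*l)) = 1 - 46/(17*l))
b = -79 (b = 157 - (-4 + 2*120) = 157 - (-4 + 240) = 157 - 1*236 = 157 - 236 = -79)
1/(b + (-34081 + d(222))) = 1/(-79 + (-34081 + (-46/17 + 222)/222)) = 1/(-79 + (-34081 + (1/222)*(3728/17))) = 1/(-79 + (-34081 + 1864/1887)) = 1/(-79 - 64308983/1887) = 1/(-64458056/1887) = -1887/64458056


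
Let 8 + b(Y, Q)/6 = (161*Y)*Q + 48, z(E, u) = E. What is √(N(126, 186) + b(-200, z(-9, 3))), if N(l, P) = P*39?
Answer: √1746294 ≈ 1321.5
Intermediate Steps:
N(l, P) = 39*P
b(Y, Q) = 240 + 966*Q*Y (b(Y, Q) = -48 + 6*((161*Y)*Q + 48) = -48 + 6*(161*Q*Y + 48) = -48 + 6*(48 + 161*Q*Y) = -48 + (288 + 966*Q*Y) = 240 + 966*Q*Y)
√(N(126, 186) + b(-200, z(-9, 3))) = √(39*186 + (240 + 966*(-9)*(-200))) = √(7254 + (240 + 1738800)) = √(7254 + 1739040) = √1746294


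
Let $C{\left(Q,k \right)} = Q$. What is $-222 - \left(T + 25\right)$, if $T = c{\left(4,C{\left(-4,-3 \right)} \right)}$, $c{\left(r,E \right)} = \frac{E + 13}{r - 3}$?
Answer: $-256$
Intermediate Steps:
$c{\left(r,E \right)} = \frac{13 + E}{-3 + r}$
$T = 9$ ($T = \frac{13 - 4}{-3 + 4} = 1^{-1} \cdot 9 = 1 \cdot 9 = 9$)
$-222 - \left(T + 25\right) = -222 - \left(9 + 25\right) = -222 - 34 = -256$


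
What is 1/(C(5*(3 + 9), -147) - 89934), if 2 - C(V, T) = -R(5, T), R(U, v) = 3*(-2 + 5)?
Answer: -1/89923 ≈ -1.1121e-5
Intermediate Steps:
R(U, v) = 9 (R(U, v) = 3*3 = 9)
C(V, T) = 11 (C(V, T) = 2 - (-1)*9 = 2 - 1*(-9) = 2 + 9 = 11)
1/(C(5*(3 + 9), -147) - 89934) = 1/(11 - 89934) = 1/(-89923) = -1/89923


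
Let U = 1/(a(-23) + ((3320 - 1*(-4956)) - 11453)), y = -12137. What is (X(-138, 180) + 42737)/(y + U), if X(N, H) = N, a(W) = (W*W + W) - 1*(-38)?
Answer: -112163167/31956722 ≈ -3.5098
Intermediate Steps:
a(W) = 38 + W + W² (a(W) = (W² + W) + 38 = (W + W²) + 38 = 38 + W + W²)
U = -1/2633 (U = 1/((38 - 23 + (-23)²) + ((3320 - 1*(-4956)) - 11453)) = 1/((38 - 23 + 529) + ((3320 + 4956) - 11453)) = 1/(544 + (8276 - 11453)) = 1/(544 - 3177) = 1/(-2633) = -1/2633 ≈ -0.00037979)
(X(-138, 180) + 42737)/(y + U) = (-138 + 42737)/(-12137 - 1/2633) = 42599/(-31956722/2633) = 42599*(-2633/31956722) = -112163167/31956722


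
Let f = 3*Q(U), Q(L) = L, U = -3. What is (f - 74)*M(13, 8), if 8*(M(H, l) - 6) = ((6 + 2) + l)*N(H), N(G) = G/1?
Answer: -2656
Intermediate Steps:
N(G) = G (N(G) = G*1 = G)
f = -9 (f = 3*(-3) = -9)
M(H, l) = 6 + H*(8 + l)/8 (M(H, l) = 6 + (((6 + 2) + l)*H)/8 = 6 + ((8 + l)*H)/8 = 6 + (H*(8 + l))/8 = 6 + H*(8 + l)/8)
(f - 74)*M(13, 8) = (-9 - 74)*(6 + 13 + (⅛)*13*8) = -83*(6 + 13 + 13) = -83*32 = -2656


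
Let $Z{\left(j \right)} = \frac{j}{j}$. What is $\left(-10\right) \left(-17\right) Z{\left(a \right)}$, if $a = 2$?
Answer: $170$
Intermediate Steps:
$Z{\left(j \right)} = 1$
$\left(-10\right) \left(-17\right) Z{\left(a \right)} = \left(-10\right) \left(-17\right) 1 = 170 \cdot 1 = 170$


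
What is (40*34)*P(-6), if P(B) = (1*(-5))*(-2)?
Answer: 13600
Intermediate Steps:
P(B) = 10 (P(B) = -5*(-2) = 10)
(40*34)*P(-6) = (40*34)*10 = 1360*10 = 13600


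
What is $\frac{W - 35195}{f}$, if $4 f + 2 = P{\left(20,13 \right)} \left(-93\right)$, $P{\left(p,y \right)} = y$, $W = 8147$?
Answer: $\frac{15456}{173} \approx 89.341$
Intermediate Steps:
$f = - \frac{1211}{4}$ ($f = - \frac{1}{2} + \frac{13 \left(-93\right)}{4} = - \frac{1}{2} + \frac{1}{4} \left(-1209\right) = - \frac{1}{2} - \frac{1209}{4} = - \frac{1211}{4} \approx -302.75$)
$\frac{W - 35195}{f} = \frac{8147 - 35195}{- \frac{1211}{4}} = \left(-27048\right) \left(- \frac{4}{1211}\right) = \frac{15456}{173}$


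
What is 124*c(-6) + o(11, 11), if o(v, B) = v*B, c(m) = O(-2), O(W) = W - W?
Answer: 121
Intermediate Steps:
O(W) = 0
c(m) = 0
o(v, B) = B*v
124*c(-6) + o(11, 11) = 124*0 + 11*11 = 0 + 121 = 121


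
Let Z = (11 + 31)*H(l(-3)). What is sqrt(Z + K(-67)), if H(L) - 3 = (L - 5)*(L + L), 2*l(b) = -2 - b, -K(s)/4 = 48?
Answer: I*sqrt(255) ≈ 15.969*I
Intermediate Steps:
K(s) = -192 (K(s) = -4*48 = -192)
l(b) = -1 - b/2 (l(b) = (-2 - b)/2 = -1 - b/2)
H(L) = 3 + 2*L*(-5 + L) (H(L) = 3 + (L - 5)*(L + L) = 3 + (-5 + L)*(2*L) = 3 + 2*L*(-5 + L))
Z = -63 (Z = (11 + 31)*(3 - 10*(-1 - 1/2*(-3)) + 2*(-1 - 1/2*(-3))**2) = 42*(3 - 10*(-1 + 3/2) + 2*(-1 + 3/2)**2) = 42*(3 - 10*1/2 + 2*(1/2)**2) = 42*(3 - 5 + 2*(1/4)) = 42*(3 - 5 + 1/2) = 42*(-3/2) = -63)
sqrt(Z + K(-67)) = sqrt(-63 - 192) = sqrt(-255) = I*sqrt(255)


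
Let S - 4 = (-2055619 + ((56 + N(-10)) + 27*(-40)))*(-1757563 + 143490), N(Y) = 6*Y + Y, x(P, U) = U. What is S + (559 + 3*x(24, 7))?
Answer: 3319684922633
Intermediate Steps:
N(Y) = 7*Y
S = 3319684922053 (S = 4 + (-2055619 + ((56 + 7*(-10)) + 27*(-40)))*(-1757563 + 143490) = 4 + (-2055619 + ((56 - 70) - 1080))*(-1614073) = 4 + (-2055619 + (-14 - 1080))*(-1614073) = 4 + (-2055619 - 1094)*(-1614073) = 4 - 2056713*(-1614073) = 4 + 3319684922049 = 3319684922053)
S + (559 + 3*x(24, 7)) = 3319684922053 + (559 + 3*7) = 3319684922053 + (559 + 21) = 3319684922053 + 580 = 3319684922633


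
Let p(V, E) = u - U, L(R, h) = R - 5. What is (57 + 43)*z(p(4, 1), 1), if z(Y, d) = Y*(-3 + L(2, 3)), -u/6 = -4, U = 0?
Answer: -14400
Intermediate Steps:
L(R, h) = -5 + R
u = 24 (u = -6*(-4) = 24)
p(V, E) = 24 (p(V, E) = 24 - 1*0 = 24 + 0 = 24)
z(Y, d) = -6*Y (z(Y, d) = Y*(-3 + (-5 + 2)) = Y*(-3 - 3) = Y*(-6) = -6*Y)
(57 + 43)*z(p(4, 1), 1) = (57 + 43)*(-6*24) = 100*(-144) = -14400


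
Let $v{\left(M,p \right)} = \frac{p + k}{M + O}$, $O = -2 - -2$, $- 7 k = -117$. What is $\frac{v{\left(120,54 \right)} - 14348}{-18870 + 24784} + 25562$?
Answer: $\frac{8464921953}{331184} \approx 25560.0$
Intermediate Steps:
$k = \frac{117}{7}$ ($k = \left(- \frac{1}{7}\right) \left(-117\right) = \frac{117}{7} \approx 16.714$)
$O = 0$ ($O = -2 + 2 = 0$)
$v{\left(M,p \right)} = \frac{\frac{117}{7} + p}{M}$ ($v{\left(M,p \right)} = \frac{p + \frac{117}{7}}{M + 0} = \frac{\frac{117}{7} + p}{M}$)
$\frac{v{\left(120,54 \right)} - 14348}{-18870 + 24784} + 25562 = \frac{\frac{\frac{117}{7} + 54}{120} - 14348}{-18870 + 24784} + 25562 = \frac{\frac{1}{120} \cdot \frac{495}{7} - 14348}{5914} + 25562 = \left(\frac{33}{56} - 14348\right) \frac{1}{5914} + 25562 = \left(- \frac{803455}{56}\right) \frac{1}{5914} + 25562 = - \frac{803455}{331184} + 25562 = \frac{8464921953}{331184}$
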